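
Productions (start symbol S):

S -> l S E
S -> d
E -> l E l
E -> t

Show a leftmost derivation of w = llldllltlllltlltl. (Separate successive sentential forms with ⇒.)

S ⇒ lSE   [S -> l S E]
lSE ⇒ llSEE   [S -> l S E]
llSEE ⇒ lllSEEE   [S -> l S E]
lllSEEE ⇒ llldEEE   [S -> d]
llldEEE ⇒ llldlElEE   [E -> l E l]
llldlElEE ⇒ llldllEllEE   [E -> l E l]
llldllEllEE ⇒ llldlllElllEE   [E -> l E l]
llldlllElllEE ⇒ llldllltlllEE   [E -> t]
llldllltlllEE ⇒ llldllltllllElE   [E -> l E l]
llldllltllllElE ⇒ llldllltlllltlE   [E -> t]
llldllltlllltlE ⇒ llldllltlllltllEl   [E -> l E l]
llldllltlllltllEl ⇒ llldllltlllltlltl   [E -> t]

S ⇒ lSE ⇒ llSEE ⇒ lllSEEE ⇒ llldEEE ⇒ llldlElEE ⇒ llldllEllEE ⇒ llldlllElllEE ⇒ llldllltlllEE ⇒ llldllltllllElE ⇒ llldllltlllltlE ⇒ llldllltlllltllEl ⇒ llldllltlllltlltl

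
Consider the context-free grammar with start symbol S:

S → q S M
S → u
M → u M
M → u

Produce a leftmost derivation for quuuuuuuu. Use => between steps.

S => qSM   [S → q S M]
qSM => quM   [S → u]
quM => quuM   [M → u M]
quuM => quuuM   [M → u M]
quuuM => quuuuM   [M → u M]
quuuuM => quuuuuM   [M → u M]
quuuuuM => quuuuuuM   [M → u M]
quuuuuuM => quuuuuuuM   [M → u M]
quuuuuuuM => quuuuuuuu   [M → u]

S => qSM => quM => quuM => quuuM => quuuuM => quuuuuM => quuuuuuM => quuuuuuuM => quuuuuuuu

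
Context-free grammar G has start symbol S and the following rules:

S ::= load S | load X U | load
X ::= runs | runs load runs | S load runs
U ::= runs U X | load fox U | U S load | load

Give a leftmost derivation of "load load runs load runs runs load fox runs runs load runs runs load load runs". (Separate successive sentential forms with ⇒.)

S ⇒ load S ⇒ load load X U ⇒ load load runs load runs U ⇒ load load runs load runs runs U X ⇒ load load runs load runs runs load fox U X ⇒ load load runs load runs runs load fox runs U X X ⇒ load load runs load runs runs load fox runs runs U X X X ⇒ load load runs load runs runs load fox runs runs load X X X ⇒ load load runs load runs runs load fox runs runs load runs X X ⇒ load load runs load runs runs load fox runs runs load runs runs X ⇒ load load runs load runs runs load fox runs runs load runs runs S load runs ⇒ load load runs load runs runs load fox runs runs load runs runs load load runs

S ⇒ load S   [S ::= load S]
load S ⇒ load load X U   [S ::= load X U]
load load X U ⇒ load load runs load runs U   [X ::= runs load runs]
load load runs load runs U ⇒ load load runs load runs runs U X   [U ::= runs U X]
load load runs load runs runs U X ⇒ load load runs load runs runs load fox U X   [U ::= load fox U]
load load runs load runs runs load fox U X ⇒ load load runs load runs runs load fox runs U X X   [U ::= runs U X]
load load runs load runs runs load fox runs U X X ⇒ load load runs load runs runs load fox runs runs U X X X   [U ::= runs U X]
load load runs load runs runs load fox runs runs U X X X ⇒ load load runs load runs runs load fox runs runs load X X X   [U ::= load]
load load runs load runs runs load fox runs runs load X X X ⇒ load load runs load runs runs load fox runs runs load runs X X   [X ::= runs]
load load runs load runs runs load fox runs runs load runs X X ⇒ load load runs load runs runs load fox runs runs load runs runs X   [X ::= runs]
load load runs load runs runs load fox runs runs load runs runs X ⇒ load load runs load runs runs load fox runs runs load runs runs S load runs   [X ::= S load runs]
load load runs load runs runs load fox runs runs load runs runs S load runs ⇒ load load runs load runs runs load fox runs runs load runs runs load load runs   [S ::= load]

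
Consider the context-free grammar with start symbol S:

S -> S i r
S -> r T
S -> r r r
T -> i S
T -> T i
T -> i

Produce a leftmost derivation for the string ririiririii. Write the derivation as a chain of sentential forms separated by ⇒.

S ⇒ rT ⇒ rTi ⇒ rTii ⇒ rTiii ⇒ riSiii ⇒ riSiriii ⇒ riSiririii ⇒ rirTiririii ⇒ ririiririii

S ⇒ rT   [S -> r T]
rT ⇒ rTi   [T -> T i]
rTi ⇒ rTii   [T -> T i]
rTii ⇒ rTiii   [T -> T i]
rTiii ⇒ riSiii   [T -> i S]
riSiii ⇒ riSiriii   [S -> S i r]
riSiriii ⇒ riSiririii   [S -> S i r]
riSiririii ⇒ rirTiririii   [S -> r T]
rirTiririii ⇒ ririiririii   [T -> i]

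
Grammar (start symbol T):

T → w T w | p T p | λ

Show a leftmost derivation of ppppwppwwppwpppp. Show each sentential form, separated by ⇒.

T ⇒ pTp ⇒ ppTpp ⇒ pppTppp ⇒ ppppTpppp ⇒ ppppwTwpppp ⇒ ppppwpTpwpppp ⇒ ppppwppTppwpppp ⇒ ppppwppwTwppwpppp ⇒ ppppwppwwppwpppp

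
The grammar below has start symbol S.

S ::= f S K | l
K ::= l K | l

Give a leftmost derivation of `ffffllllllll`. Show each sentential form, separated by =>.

S=>fSK=>ffSKK=>fffSKKK=>ffffSKKKK=>fffflKKKK=>ffffllKKKK=>fffflllKKKK=>ffffllllKKK=>fffflllllKK=>ffffllllllKK=>fffflllllllK=>ffffllllllll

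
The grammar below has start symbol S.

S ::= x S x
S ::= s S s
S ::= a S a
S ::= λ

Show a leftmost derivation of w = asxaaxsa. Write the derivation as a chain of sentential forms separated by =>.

S=>aSa=>asSsa=>asxSxsa=>asxaSaxsa=>asxaaxsa

S => aSa   [S ::= a S a]
aSa => asSsa   [S ::= s S s]
asSsa => asxSxsa   [S ::= x S x]
asxSxsa => asxaSaxsa   [S ::= a S a]
asxaSaxsa => asxaaxsa   [S ::= λ]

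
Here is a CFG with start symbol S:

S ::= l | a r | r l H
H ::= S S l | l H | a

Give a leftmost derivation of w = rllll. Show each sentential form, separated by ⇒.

S⇒rlH⇒rlSSl⇒rllSl⇒rllll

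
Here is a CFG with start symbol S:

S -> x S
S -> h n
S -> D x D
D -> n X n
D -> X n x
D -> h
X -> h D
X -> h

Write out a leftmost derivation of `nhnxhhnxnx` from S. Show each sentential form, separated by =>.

S=>DxD=>nXnxD=>nhnxD=>nhnxXnx=>nhnxhDnx=>nhnxhXnxnx=>nhnxhhnxnx

S => DxD   [S -> D x D]
DxD => nXnxD   [D -> n X n]
nXnxD => nhnxD   [X -> h]
nhnxD => nhnxXnx   [D -> X n x]
nhnxXnx => nhnxhDnx   [X -> h D]
nhnxhDnx => nhnxhXnxnx   [D -> X n x]
nhnxhXnxnx => nhnxhhnxnx   [X -> h]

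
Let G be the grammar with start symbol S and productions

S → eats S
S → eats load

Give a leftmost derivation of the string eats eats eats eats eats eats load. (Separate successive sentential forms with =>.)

S => eats S => eats eats S => eats eats eats S => eats eats eats eats S => eats eats eats eats eats S => eats eats eats eats eats eats load

S => eats S   [S → eats S]
eats S => eats eats S   [S → eats S]
eats eats S => eats eats eats S   [S → eats S]
eats eats eats S => eats eats eats eats S   [S → eats S]
eats eats eats eats S => eats eats eats eats eats S   [S → eats S]
eats eats eats eats eats S => eats eats eats eats eats eats load   [S → eats load]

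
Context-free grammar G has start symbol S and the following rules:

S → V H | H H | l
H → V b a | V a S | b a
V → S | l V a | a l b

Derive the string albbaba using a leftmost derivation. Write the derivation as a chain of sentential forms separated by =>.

S => VH => SH => VHH => albHH => albbaH => albbaba

S => VH   [S → V H]
VH => SH   [V → S]
SH => VHH   [S → V H]
VHH => albHH   [V → a l b]
albHH => albbaH   [H → b a]
albbaH => albbaba   [H → b a]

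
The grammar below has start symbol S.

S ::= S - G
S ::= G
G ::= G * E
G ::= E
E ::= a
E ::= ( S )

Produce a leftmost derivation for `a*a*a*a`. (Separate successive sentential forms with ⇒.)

S⇒G⇒G*E⇒G*E*E⇒G*E*E*E⇒E*E*E*E⇒a*E*E*E⇒a*a*E*E⇒a*a*a*E⇒a*a*a*a

S ⇒ G   [S ::= G]
G ⇒ G*E   [G ::= G * E]
G*E ⇒ G*E*E   [G ::= G * E]
G*E*E ⇒ G*E*E*E   [G ::= G * E]
G*E*E*E ⇒ E*E*E*E   [G ::= E]
E*E*E*E ⇒ a*E*E*E   [E ::= a]
a*E*E*E ⇒ a*a*E*E   [E ::= a]
a*a*E*E ⇒ a*a*a*E   [E ::= a]
a*a*a*E ⇒ a*a*a*a   [E ::= a]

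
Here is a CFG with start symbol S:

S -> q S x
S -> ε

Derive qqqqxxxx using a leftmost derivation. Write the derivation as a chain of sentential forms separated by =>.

S => qSx => qqSxx => qqqSxxx => qqqqSxxxx => qqqqxxxx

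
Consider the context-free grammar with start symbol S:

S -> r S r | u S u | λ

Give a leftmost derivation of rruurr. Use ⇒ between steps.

S⇒rSr⇒rrSrr⇒rruSurr⇒rruurr

S ⇒ rSr   [S -> r S r]
rSr ⇒ rrSrr   [S -> r S r]
rrSrr ⇒ rruSurr   [S -> u S u]
rruSurr ⇒ rruurr   [S -> λ]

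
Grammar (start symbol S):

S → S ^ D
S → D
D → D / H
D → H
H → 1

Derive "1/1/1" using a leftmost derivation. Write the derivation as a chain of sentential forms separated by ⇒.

S ⇒ D   [S → D]
D ⇒ D/H   [D → D / H]
D/H ⇒ D/H/H   [D → D / H]
D/H/H ⇒ H/H/H   [D → H]
H/H/H ⇒ 1/H/H   [H → 1]
1/H/H ⇒ 1/1/H   [H → 1]
1/1/H ⇒ 1/1/1   [H → 1]

S⇒D⇒D/H⇒D/H/H⇒H/H/H⇒1/H/H⇒1/1/H⇒1/1/1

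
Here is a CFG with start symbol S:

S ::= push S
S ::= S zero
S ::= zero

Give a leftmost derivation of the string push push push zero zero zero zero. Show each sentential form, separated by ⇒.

S ⇒ push S ⇒ push S zero ⇒ push S zero zero ⇒ push push S zero zero ⇒ push push push S zero zero ⇒ push push push S zero zero zero ⇒ push push push zero zero zero zero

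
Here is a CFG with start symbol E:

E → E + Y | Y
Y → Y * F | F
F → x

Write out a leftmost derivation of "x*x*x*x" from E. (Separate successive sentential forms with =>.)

E => Y   [E → Y]
Y => Y*F   [Y → Y * F]
Y*F => Y*F*F   [Y → Y * F]
Y*F*F => Y*F*F*F   [Y → Y * F]
Y*F*F*F => F*F*F*F   [Y → F]
F*F*F*F => x*F*F*F   [F → x]
x*F*F*F => x*x*F*F   [F → x]
x*x*F*F => x*x*x*F   [F → x]
x*x*x*F => x*x*x*x   [F → x]

E => Y => Y*F => Y*F*F => Y*F*F*F => F*F*F*F => x*F*F*F => x*x*F*F => x*x*x*F => x*x*x*x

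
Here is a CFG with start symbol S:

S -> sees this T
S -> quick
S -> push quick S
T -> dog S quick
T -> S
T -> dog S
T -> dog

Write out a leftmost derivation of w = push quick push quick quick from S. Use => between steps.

S => push quick S => push quick push quick S => push quick push quick quick

S => push quick S   [S -> push quick S]
push quick S => push quick push quick S   [S -> push quick S]
push quick push quick S => push quick push quick quick   [S -> quick]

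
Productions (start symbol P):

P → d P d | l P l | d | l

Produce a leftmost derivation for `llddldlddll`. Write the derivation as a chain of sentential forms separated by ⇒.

P ⇒ lPl ⇒ llPll ⇒ lldPdll ⇒ llddPddll ⇒ llddlPlddll ⇒ llddldlddll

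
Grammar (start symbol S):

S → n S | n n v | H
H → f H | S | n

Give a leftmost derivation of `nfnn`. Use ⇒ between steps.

S ⇒ nS   [S → n S]
nS ⇒ nH   [S → H]
nH ⇒ nfH   [H → f H]
nfH ⇒ nfS   [H → S]
nfS ⇒ nfnS   [S → n S]
nfnS ⇒ nfnH   [S → H]
nfnH ⇒ nfnn   [H → n]

S ⇒ nS ⇒ nH ⇒ nfH ⇒ nfS ⇒ nfnS ⇒ nfnH ⇒ nfnn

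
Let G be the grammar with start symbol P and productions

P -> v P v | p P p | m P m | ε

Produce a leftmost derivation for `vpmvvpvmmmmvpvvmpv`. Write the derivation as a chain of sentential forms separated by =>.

P => vPv => vpPpv => vpmPmpv => vpmvPvmpv => vpmvvPvvmpv => vpmvvpPpvvmpv => vpmvvpvPvpvvmpv => vpmvvpvmPmvpvvmpv => vpmvvpvmmPmmvpvvmpv => vpmvvpvmmmmvpvvmpv

P => vPv   [P -> v P v]
vPv => vpPpv   [P -> p P p]
vpPpv => vpmPmpv   [P -> m P m]
vpmPmpv => vpmvPvmpv   [P -> v P v]
vpmvPvmpv => vpmvvPvvmpv   [P -> v P v]
vpmvvPvvmpv => vpmvvpPpvvmpv   [P -> p P p]
vpmvvpPpvvmpv => vpmvvpvPvpvvmpv   [P -> v P v]
vpmvvpvPvpvvmpv => vpmvvpvmPmvpvvmpv   [P -> m P m]
vpmvvpvmPmvpvvmpv => vpmvvpvmmPmmvpvvmpv   [P -> m P m]
vpmvvpvmmPmmvpvvmpv => vpmvvpvmmmmvpvvmpv   [P -> ε]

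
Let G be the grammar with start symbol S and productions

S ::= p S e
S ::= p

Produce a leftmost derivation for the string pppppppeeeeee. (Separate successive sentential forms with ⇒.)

S ⇒ pSe ⇒ ppSee ⇒ pppSeee ⇒ ppppSeeee ⇒ pppppSeeeee ⇒ ppppppSeeeeee ⇒ pppppppeeeeee

S ⇒ pSe   [S ::= p S e]
pSe ⇒ ppSee   [S ::= p S e]
ppSee ⇒ pppSeee   [S ::= p S e]
pppSeee ⇒ ppppSeeee   [S ::= p S e]
ppppSeeee ⇒ pppppSeeeee   [S ::= p S e]
pppppSeeeee ⇒ ppppppSeeeeee   [S ::= p S e]
ppppppSeeeeee ⇒ pppppppeeeeee   [S ::= p]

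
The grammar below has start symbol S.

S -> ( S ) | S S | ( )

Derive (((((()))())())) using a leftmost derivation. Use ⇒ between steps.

S ⇒ (S)   [S -> ( S )]
(S) ⇒ ((S))   [S -> ( S )]
((S)) ⇒ ((SS))   [S -> S S]
((SS)) ⇒ (((S)S))   [S -> ( S )]
(((S)S)) ⇒ (((SS)S))   [S -> S S]
(((SS)S)) ⇒ ((((S)S)S))   [S -> ( S )]
((((S)S)S)) ⇒ (((((S))S)S))   [S -> ( S )]
(((((S))S)S)) ⇒ (((((()))S)S))   [S -> ( )]
(((((()))S)S)) ⇒ (((((()))())S))   [S -> ( )]
(((((()))())S)) ⇒ (((((()))())()))   [S -> ( )]

S ⇒ (S) ⇒ ((S)) ⇒ ((SS)) ⇒ (((S)S)) ⇒ (((SS)S)) ⇒ ((((S)S)S)) ⇒ (((((S))S)S)) ⇒ (((((()))S)S)) ⇒ (((((()))())S)) ⇒ (((((()))())()))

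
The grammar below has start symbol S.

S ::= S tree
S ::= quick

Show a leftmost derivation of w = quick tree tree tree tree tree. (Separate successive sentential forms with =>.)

S => S tree   [S ::= S tree]
S tree => S tree tree   [S ::= S tree]
S tree tree => S tree tree tree   [S ::= S tree]
S tree tree tree => S tree tree tree tree   [S ::= S tree]
S tree tree tree tree => S tree tree tree tree tree   [S ::= S tree]
S tree tree tree tree tree => quick tree tree tree tree tree   [S ::= quick]

S => S tree => S tree tree => S tree tree tree => S tree tree tree tree => S tree tree tree tree tree => quick tree tree tree tree tree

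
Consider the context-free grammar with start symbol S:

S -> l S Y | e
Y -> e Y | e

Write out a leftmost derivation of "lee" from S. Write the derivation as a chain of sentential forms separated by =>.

S => lSY => leY => lee

S => lSY   [S -> l S Y]
lSY => leY   [S -> e]
leY => lee   [Y -> e]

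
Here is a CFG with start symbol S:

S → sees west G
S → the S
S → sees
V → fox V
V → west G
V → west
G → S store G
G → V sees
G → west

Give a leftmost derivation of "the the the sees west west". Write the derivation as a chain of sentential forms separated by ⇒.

S ⇒ the S ⇒ the the S ⇒ the the the S ⇒ the the the sees west G ⇒ the the the sees west west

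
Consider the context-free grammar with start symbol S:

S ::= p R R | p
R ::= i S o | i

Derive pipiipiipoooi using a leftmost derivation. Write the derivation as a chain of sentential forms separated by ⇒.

S ⇒ pRR   [S ::= p R R]
pRR ⇒ piSoR   [R ::= i S o]
piSoR ⇒ pipRRoR   [S ::= p R R]
pipRRoR ⇒ pipiRoR   [R ::= i]
pipiRoR ⇒ pipiiSooR   [R ::= i S o]
pipiiSooR ⇒ pipiipRRooR   [S ::= p R R]
pipiipRRooR ⇒ pipiipiRooR   [R ::= i]
pipiipiRooR ⇒ pipiipiiSoooR   [R ::= i S o]
pipiipiiSoooR ⇒ pipiipiipoooR   [S ::= p]
pipiipiipoooR ⇒ pipiipiipoooi   [R ::= i]

S ⇒ pRR ⇒ piSoR ⇒ pipRRoR ⇒ pipiRoR ⇒ pipiiSooR ⇒ pipiipRRooR ⇒ pipiipiRooR ⇒ pipiipiiSoooR ⇒ pipiipiipoooR ⇒ pipiipiipoooi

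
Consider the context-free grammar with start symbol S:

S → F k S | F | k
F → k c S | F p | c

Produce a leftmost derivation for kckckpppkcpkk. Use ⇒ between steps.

S ⇒ FkS   [S → F k S]
FkS ⇒ FpkS   [F → F p]
FpkS ⇒ FppkS   [F → F p]
FppkS ⇒ FpppkS   [F → F p]
FpppkS ⇒ kcSpppkS   [F → k c S]
kcSpppkS ⇒ kcFpppkS   [S → F]
kcFpppkS ⇒ kckcSpppkS   [F → k c S]
kckcSpppkS ⇒ kckckpppkS   [S → k]
kckckpppkS ⇒ kckckpppkFkS   [S → F k S]
kckckpppkFkS ⇒ kckckpppkFpkS   [F → F p]
kckckpppkFpkS ⇒ kckckpppkcpkS   [F → c]
kckckpppkcpkS ⇒ kckckpppkcpkk   [S → k]

S⇒FkS⇒FpkS⇒FppkS⇒FpppkS⇒kcSpppkS⇒kcFpppkS⇒kckcSpppkS⇒kckckpppkS⇒kckckpppkFkS⇒kckckpppkFpkS⇒kckckpppkcpkS⇒kckckpppkcpkk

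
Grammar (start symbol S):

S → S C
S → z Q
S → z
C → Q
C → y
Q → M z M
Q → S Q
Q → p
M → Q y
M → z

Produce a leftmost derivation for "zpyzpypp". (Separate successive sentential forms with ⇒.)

S ⇒ SC   [S → S C]
SC ⇒ SCC   [S → S C]
SCC ⇒ zQCC   [S → z Q]
zQCC ⇒ zMzMCC   [Q → M z M]
zMzMCC ⇒ zQyzMCC   [M → Q y]
zQyzMCC ⇒ zpyzMCC   [Q → p]
zpyzMCC ⇒ zpyzQyCC   [M → Q y]
zpyzQyCC ⇒ zpyzpyCC   [Q → p]
zpyzpyCC ⇒ zpyzpyQC   [C → Q]
zpyzpyQC ⇒ zpyzpypC   [Q → p]
zpyzpypC ⇒ zpyzpypQ   [C → Q]
zpyzpypQ ⇒ zpyzpypp   [Q → p]

S ⇒ SC ⇒ SCC ⇒ zQCC ⇒ zMzMCC ⇒ zQyzMCC ⇒ zpyzMCC ⇒ zpyzQyCC ⇒ zpyzpyCC ⇒ zpyzpyQC ⇒ zpyzpypC ⇒ zpyzpypQ ⇒ zpyzpypp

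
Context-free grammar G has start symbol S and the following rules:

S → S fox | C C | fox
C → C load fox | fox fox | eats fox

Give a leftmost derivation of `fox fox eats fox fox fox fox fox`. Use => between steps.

S => S fox => S fox fox => S fox fox fox => S fox fox fox fox => C C fox fox fox fox => fox fox C fox fox fox fox => fox fox eats fox fox fox fox fox

S => S fox   [S → S fox]
S fox => S fox fox   [S → S fox]
S fox fox => S fox fox fox   [S → S fox]
S fox fox fox => S fox fox fox fox   [S → S fox]
S fox fox fox fox => C C fox fox fox fox   [S → C C]
C C fox fox fox fox => fox fox C fox fox fox fox   [C → fox fox]
fox fox C fox fox fox fox => fox fox eats fox fox fox fox fox   [C → eats fox]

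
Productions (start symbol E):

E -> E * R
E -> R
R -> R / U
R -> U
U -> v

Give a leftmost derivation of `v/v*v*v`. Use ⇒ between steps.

E⇒E*R⇒E*R*R⇒R*R*R⇒R/U*R*R⇒U/U*R*R⇒v/U*R*R⇒v/v*R*R⇒v/v*U*R⇒v/v*v*R⇒v/v*v*U⇒v/v*v*v

E ⇒ E*R   [E -> E * R]
E*R ⇒ E*R*R   [E -> E * R]
E*R*R ⇒ R*R*R   [E -> R]
R*R*R ⇒ R/U*R*R   [R -> R / U]
R/U*R*R ⇒ U/U*R*R   [R -> U]
U/U*R*R ⇒ v/U*R*R   [U -> v]
v/U*R*R ⇒ v/v*R*R   [U -> v]
v/v*R*R ⇒ v/v*U*R   [R -> U]
v/v*U*R ⇒ v/v*v*R   [U -> v]
v/v*v*R ⇒ v/v*v*U   [R -> U]
v/v*v*U ⇒ v/v*v*v   [U -> v]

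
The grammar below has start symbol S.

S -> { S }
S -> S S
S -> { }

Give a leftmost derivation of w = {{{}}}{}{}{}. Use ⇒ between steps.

S ⇒ SS   [S -> S S]
SS ⇒ SSS   [S -> S S]
SSS ⇒ SSSS   [S -> S S]
SSSS ⇒ {S}SSS   [S -> { S }]
{S}SSS ⇒ {{S}}SSS   [S -> { S }]
{{S}}SSS ⇒ {{{}}}SSS   [S -> { }]
{{{}}}SSS ⇒ {{{}}}{}SS   [S -> { }]
{{{}}}{}SS ⇒ {{{}}}{}{}S   [S -> { }]
{{{}}}{}{}S ⇒ {{{}}}{}{}{}   [S -> { }]

S⇒SS⇒SSS⇒SSSS⇒{S}SSS⇒{{S}}SSS⇒{{{}}}SSS⇒{{{}}}{}SS⇒{{{}}}{}{}S⇒{{{}}}{}{}{}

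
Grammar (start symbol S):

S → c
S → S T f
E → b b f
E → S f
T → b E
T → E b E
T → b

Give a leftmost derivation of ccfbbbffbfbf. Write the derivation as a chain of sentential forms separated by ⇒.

S ⇒ STf   [S → S T f]
STf ⇒ STfTf   [S → S T f]
STfTf ⇒ STfTfTf   [S → S T f]
STfTfTf ⇒ cTfTfTf   [S → c]
cTfTfTf ⇒ cEbEfTfTf   [T → E b E]
cEbEfTfTf ⇒ cSfbEfTfTf   [E → S f]
cSfbEfTfTf ⇒ ccfbEfTfTf   [S → c]
ccfbEfTfTf ⇒ ccfbbbffTfTf   [E → b b f]
ccfbbbffTfTf ⇒ ccfbbbffbfTf   [T → b]
ccfbbbffbfTf ⇒ ccfbbbffbfbf   [T → b]

S ⇒ STf ⇒ STfTf ⇒ STfTfTf ⇒ cTfTfTf ⇒ cEbEfTfTf ⇒ cSfbEfTfTf ⇒ ccfbEfTfTf ⇒ ccfbbbffTfTf ⇒ ccfbbbffbfTf ⇒ ccfbbbffbfbf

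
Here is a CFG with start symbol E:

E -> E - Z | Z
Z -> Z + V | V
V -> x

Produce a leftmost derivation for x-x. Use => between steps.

E => E-Z => Z-Z => V-Z => x-Z => x-V => x-x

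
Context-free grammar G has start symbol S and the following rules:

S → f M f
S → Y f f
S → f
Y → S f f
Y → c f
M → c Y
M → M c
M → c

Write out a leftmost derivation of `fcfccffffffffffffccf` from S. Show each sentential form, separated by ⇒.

S ⇒ fMf   [S → f M f]
fMf ⇒ fMcf   [M → M c]
fMcf ⇒ fMccf   [M → M c]
fMccf ⇒ fcYccf   [M → c Y]
fcYccf ⇒ fcSffccf   [Y → S f f]
fcSffccf ⇒ fcfMfffccf   [S → f M f]
fcfMfffccf ⇒ fcfcYfffccf   [M → c Y]
fcfcYfffccf ⇒ fcfcSfffffccf   [Y → S f f]
fcfcSfffffccf ⇒ fcfcYfffffffccf   [S → Y f f]
fcfcYfffffffccf ⇒ fcfcSfffffffffccf   [Y → S f f]
fcfcSfffffffffccf ⇒ fcfcYfffffffffffccf   [S → Y f f]
fcfcYfffffffffffccf ⇒ fcfccffffffffffffccf   [Y → c f]

S⇒fMf⇒fMcf⇒fMccf⇒fcYccf⇒fcSffccf⇒fcfMfffccf⇒fcfcYfffccf⇒fcfcSfffffccf⇒fcfcYfffffffccf⇒fcfcSfffffffffccf⇒fcfcYfffffffffffccf⇒fcfccffffffffffffccf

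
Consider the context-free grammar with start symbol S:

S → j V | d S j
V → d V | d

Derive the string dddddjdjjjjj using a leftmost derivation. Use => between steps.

S => dSj => ddSjj => dddSjjj => ddddSjjjj => dddddSjjjjj => dddddjVjjjjj => dddddjdjjjjj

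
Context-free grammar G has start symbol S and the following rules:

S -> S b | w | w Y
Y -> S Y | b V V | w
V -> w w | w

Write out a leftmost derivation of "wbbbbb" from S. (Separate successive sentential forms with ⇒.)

S ⇒ Sb   [S -> S b]
Sb ⇒ Sbb   [S -> S b]
Sbb ⇒ Sbbb   [S -> S b]
Sbbb ⇒ Sbbbb   [S -> S b]
Sbbbb ⇒ Sbbbbb   [S -> S b]
Sbbbbb ⇒ wbbbbb   [S -> w]

S ⇒ Sb ⇒ Sbb ⇒ Sbbb ⇒ Sbbbb ⇒ Sbbbbb ⇒ wbbbbb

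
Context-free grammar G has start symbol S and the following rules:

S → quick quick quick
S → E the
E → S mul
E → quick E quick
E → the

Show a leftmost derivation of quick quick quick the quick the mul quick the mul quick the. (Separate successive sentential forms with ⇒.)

S ⇒ E the   [S → E the]
E the ⇒ quick E quick the   [E → quick E quick]
quick E quick the ⇒ quick S mul quick the   [E → S mul]
quick S mul quick the ⇒ quick E the mul quick the   [S → E the]
quick E the mul quick the ⇒ quick quick E quick the mul quick the   [E → quick E quick]
quick quick E quick the mul quick the ⇒ quick quick S mul quick the mul quick the   [E → S mul]
quick quick S mul quick the mul quick the ⇒ quick quick E the mul quick the mul quick the   [S → E the]
quick quick E the mul quick the mul quick the ⇒ quick quick quick E quick the mul quick the mul quick the   [E → quick E quick]
quick quick quick E quick the mul quick the mul quick the ⇒ quick quick quick the quick the mul quick the mul quick the   [E → the]

S ⇒ E the ⇒ quick E quick the ⇒ quick S mul quick the ⇒ quick E the mul quick the ⇒ quick quick E quick the mul quick the ⇒ quick quick S mul quick the mul quick the ⇒ quick quick E the mul quick the mul quick the ⇒ quick quick quick E quick the mul quick the mul quick the ⇒ quick quick quick the quick the mul quick the mul quick the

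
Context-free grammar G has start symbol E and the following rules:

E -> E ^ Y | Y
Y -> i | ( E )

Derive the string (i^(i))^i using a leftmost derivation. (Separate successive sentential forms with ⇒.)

E ⇒ E^Y ⇒ Y^Y ⇒ (E)^Y ⇒ (E^Y)^Y ⇒ (Y^Y)^Y ⇒ (i^Y)^Y ⇒ (i^(E))^Y ⇒ (i^(Y))^Y ⇒ (i^(i))^Y ⇒ (i^(i))^i

E ⇒ E^Y   [E -> E ^ Y]
E^Y ⇒ Y^Y   [E -> Y]
Y^Y ⇒ (E)^Y   [Y -> ( E )]
(E)^Y ⇒ (E^Y)^Y   [E -> E ^ Y]
(E^Y)^Y ⇒ (Y^Y)^Y   [E -> Y]
(Y^Y)^Y ⇒ (i^Y)^Y   [Y -> i]
(i^Y)^Y ⇒ (i^(E))^Y   [Y -> ( E )]
(i^(E))^Y ⇒ (i^(Y))^Y   [E -> Y]
(i^(Y))^Y ⇒ (i^(i))^Y   [Y -> i]
(i^(i))^Y ⇒ (i^(i))^i   [Y -> i]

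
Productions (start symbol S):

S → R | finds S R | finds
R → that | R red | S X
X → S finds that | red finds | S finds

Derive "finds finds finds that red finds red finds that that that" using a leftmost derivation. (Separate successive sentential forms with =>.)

S => finds S R => finds finds S R R => finds finds finds S R R R => finds finds finds R R R R => finds finds finds S X R R R => finds finds finds R X R R R => finds finds finds S X X R R R => finds finds finds R X X R R R => finds finds finds that X X R R R => finds finds finds that red finds X R R R => finds finds finds that red finds red finds R R R => finds finds finds that red finds red finds that R R => finds finds finds that red finds red finds that that R => finds finds finds that red finds red finds that that that

S => finds S R   [S → finds S R]
finds S R => finds finds S R R   [S → finds S R]
finds finds S R R => finds finds finds S R R R   [S → finds S R]
finds finds finds S R R R => finds finds finds R R R R   [S → R]
finds finds finds R R R R => finds finds finds S X R R R   [R → S X]
finds finds finds S X R R R => finds finds finds R X R R R   [S → R]
finds finds finds R X R R R => finds finds finds S X X R R R   [R → S X]
finds finds finds S X X R R R => finds finds finds R X X R R R   [S → R]
finds finds finds R X X R R R => finds finds finds that X X R R R   [R → that]
finds finds finds that X X R R R => finds finds finds that red finds X R R R   [X → red finds]
finds finds finds that red finds X R R R => finds finds finds that red finds red finds R R R   [X → red finds]
finds finds finds that red finds red finds R R R => finds finds finds that red finds red finds that R R   [R → that]
finds finds finds that red finds red finds that R R => finds finds finds that red finds red finds that that R   [R → that]
finds finds finds that red finds red finds that that R => finds finds finds that red finds red finds that that that   [R → that]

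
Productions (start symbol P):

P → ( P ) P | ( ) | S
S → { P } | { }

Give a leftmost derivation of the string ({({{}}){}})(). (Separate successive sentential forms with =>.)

P => (P)P => (S)P => ({P})P => ({(P)P})P => ({(S)P})P => ({({P})P})P => ({({S})P})P => ({({{}})P})P => ({({{}})S})P => ({({{}}){}})P => ({({{}}){}})()

P => (P)P   [P → ( P ) P]
(P)P => (S)P   [P → S]
(S)P => ({P})P   [S → { P }]
({P})P => ({(P)P})P   [P → ( P ) P]
({(P)P})P => ({(S)P})P   [P → S]
({(S)P})P => ({({P})P})P   [S → { P }]
({({P})P})P => ({({S})P})P   [P → S]
({({S})P})P => ({({{}})P})P   [S → { }]
({({{}})P})P => ({({{}})S})P   [P → S]
({({{}})S})P => ({({{}}){}})P   [S → { }]
({({{}}){}})P => ({({{}}){}})()   [P → ( )]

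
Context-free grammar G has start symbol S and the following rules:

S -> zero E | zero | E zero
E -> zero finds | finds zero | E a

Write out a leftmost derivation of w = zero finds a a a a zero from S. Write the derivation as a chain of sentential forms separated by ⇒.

S ⇒ E zero ⇒ E a zero ⇒ E a a zero ⇒ E a a a zero ⇒ E a a a a zero ⇒ zero finds a a a a zero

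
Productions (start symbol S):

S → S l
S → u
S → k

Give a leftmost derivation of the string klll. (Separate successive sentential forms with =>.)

S=>Sl=>Sll=>Slll=>klll

S => Sl   [S → S l]
Sl => Sll   [S → S l]
Sll => Slll   [S → S l]
Slll => klll   [S → k]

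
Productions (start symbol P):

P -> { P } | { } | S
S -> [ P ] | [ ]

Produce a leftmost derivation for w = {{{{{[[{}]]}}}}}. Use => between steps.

P => {P} => {{P}} => {{{P}}} => {{{{P}}}} => {{{{{P}}}}} => {{{{{S}}}}} => {{{{{[P]}}}}} => {{{{{[S]}}}}} => {{{{{[[P]]}}}}} => {{{{{[[{}]]}}}}}

P => {P}   [P -> { P }]
{P} => {{P}}   [P -> { P }]
{{P}} => {{{P}}}   [P -> { P }]
{{{P}}} => {{{{P}}}}   [P -> { P }]
{{{{P}}}} => {{{{{P}}}}}   [P -> { P }]
{{{{{P}}}}} => {{{{{S}}}}}   [P -> S]
{{{{{S}}}}} => {{{{{[P]}}}}}   [S -> [ P ]]
{{{{{[P]}}}}} => {{{{{[S]}}}}}   [P -> S]
{{{{{[S]}}}}} => {{{{{[[P]]}}}}}   [S -> [ P ]]
{{{{{[[P]]}}}}} => {{{{{[[{}]]}}}}}   [P -> { }]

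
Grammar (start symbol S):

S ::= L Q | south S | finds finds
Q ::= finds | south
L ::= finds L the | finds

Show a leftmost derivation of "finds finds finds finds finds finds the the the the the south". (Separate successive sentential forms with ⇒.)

S ⇒ L Q ⇒ finds L the Q ⇒ finds finds L the the Q ⇒ finds finds finds L the the the Q ⇒ finds finds finds finds L the the the the Q ⇒ finds finds finds finds finds L the the the the the Q ⇒ finds finds finds finds finds finds the the the the the Q ⇒ finds finds finds finds finds finds the the the the the south

S ⇒ L Q   [S ::= L Q]
L Q ⇒ finds L the Q   [L ::= finds L the]
finds L the Q ⇒ finds finds L the the Q   [L ::= finds L the]
finds finds L the the Q ⇒ finds finds finds L the the the Q   [L ::= finds L the]
finds finds finds L the the the Q ⇒ finds finds finds finds L the the the the Q   [L ::= finds L the]
finds finds finds finds L the the the the Q ⇒ finds finds finds finds finds L the the the the the Q   [L ::= finds L the]
finds finds finds finds finds L the the the the the Q ⇒ finds finds finds finds finds finds the the the the the Q   [L ::= finds]
finds finds finds finds finds finds the the the the the Q ⇒ finds finds finds finds finds finds the the the the the south   [Q ::= south]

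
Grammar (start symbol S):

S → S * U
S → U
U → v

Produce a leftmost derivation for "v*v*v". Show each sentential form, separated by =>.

S=>S*U=>S*U*U=>U*U*U=>v*U*U=>v*v*U=>v*v*v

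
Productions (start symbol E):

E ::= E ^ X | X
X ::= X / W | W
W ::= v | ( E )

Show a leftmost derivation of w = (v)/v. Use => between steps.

E => X   [E ::= X]
X => X/W   [X ::= X / W]
X/W => W/W   [X ::= W]
W/W => (E)/W   [W ::= ( E )]
(E)/W => (X)/W   [E ::= X]
(X)/W => (W)/W   [X ::= W]
(W)/W => (v)/W   [W ::= v]
(v)/W => (v)/v   [W ::= v]

E=>X=>X/W=>W/W=>(E)/W=>(X)/W=>(W)/W=>(v)/W=>(v)/v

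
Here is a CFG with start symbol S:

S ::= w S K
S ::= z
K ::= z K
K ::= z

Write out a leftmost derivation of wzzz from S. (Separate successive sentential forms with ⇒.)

S ⇒ wSK ⇒ wzK ⇒ wzzK ⇒ wzzz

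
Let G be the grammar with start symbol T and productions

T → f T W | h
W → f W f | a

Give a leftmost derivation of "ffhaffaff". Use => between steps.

T=>fTW=>ffTWW=>ffhWW=>ffhaW=>ffhafWf=>ffhaffWff=>ffhaffaff

T => fTW   [T → f T W]
fTW => ffTWW   [T → f T W]
ffTWW => ffhWW   [T → h]
ffhWW => ffhaW   [W → a]
ffhaW => ffhafWf   [W → f W f]
ffhafWf => ffhaffWff   [W → f W f]
ffhaffWff => ffhaffaff   [W → a]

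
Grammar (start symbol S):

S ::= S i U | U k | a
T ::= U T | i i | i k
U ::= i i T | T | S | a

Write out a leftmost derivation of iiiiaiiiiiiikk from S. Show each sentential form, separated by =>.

S=>Uk=>iiTk=>iiUTk=>iiiiTTk=>iiiiUTTk=>iiiiTTTk=>iiiiUTTTk=>iiiiTTTTk=>iiiiUTTTTk=>iiiiaTTTTk=>iiiiaiiTTTk=>iiiiaiiiiTTk=>iiiiaiiiiiiTk=>iiiiaiiiiiiikk

S => Uk   [S ::= U k]
Uk => iiTk   [U ::= i i T]
iiTk => iiUTk   [T ::= U T]
iiUTk => iiiiTTk   [U ::= i i T]
iiiiTTk => iiiiUTTk   [T ::= U T]
iiiiUTTk => iiiiTTTk   [U ::= T]
iiiiTTTk => iiiiUTTTk   [T ::= U T]
iiiiUTTTk => iiiiTTTTk   [U ::= T]
iiiiTTTTk => iiiiUTTTTk   [T ::= U T]
iiiiUTTTTk => iiiiaTTTTk   [U ::= a]
iiiiaTTTTk => iiiiaiiTTTk   [T ::= i i]
iiiiaiiTTTk => iiiiaiiiiTTk   [T ::= i i]
iiiiaiiiiTTk => iiiiaiiiiiiTk   [T ::= i i]
iiiiaiiiiiiTk => iiiiaiiiiiiikk   [T ::= i k]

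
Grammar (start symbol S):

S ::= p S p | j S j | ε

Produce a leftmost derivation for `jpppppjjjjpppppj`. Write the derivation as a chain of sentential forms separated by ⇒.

S ⇒ jSj ⇒ jpSpj ⇒ jppSppj ⇒ jpppSpppj ⇒ jppppSppppj ⇒ jpppppSpppppj ⇒ jpppppjSjpppppj ⇒ jpppppjjSjjpppppj ⇒ jpppppjjjjpppppj

S ⇒ jSj   [S ::= j S j]
jSj ⇒ jpSpj   [S ::= p S p]
jpSpj ⇒ jppSppj   [S ::= p S p]
jppSppj ⇒ jpppSpppj   [S ::= p S p]
jpppSpppj ⇒ jppppSppppj   [S ::= p S p]
jppppSppppj ⇒ jpppppSpppppj   [S ::= p S p]
jpppppSpppppj ⇒ jpppppjSjpppppj   [S ::= j S j]
jpppppjSjpppppj ⇒ jpppppjjSjjpppppj   [S ::= j S j]
jpppppjjSjjpppppj ⇒ jpppppjjjjpppppj   [S ::= ε]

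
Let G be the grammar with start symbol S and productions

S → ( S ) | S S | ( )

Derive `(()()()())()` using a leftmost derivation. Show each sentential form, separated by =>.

S => SS   [S → S S]
SS => (S)S   [S → ( S )]
(S)S => (SS)S   [S → S S]
(SS)S => (SSS)S   [S → S S]
(SSS)S => (SSSS)S   [S → S S]
(SSSS)S => (()SSS)S   [S → ( )]
(()SSS)S => (()()SS)S   [S → ( )]
(()()SS)S => (()()()S)S   [S → ( )]
(()()()S)S => (()()()())S   [S → ( )]
(()()()())S => (()()()())()   [S → ( )]

S => SS => (S)S => (SS)S => (SSS)S => (SSSS)S => (()SSS)S => (()()SS)S => (()()()S)S => (()()()())S => (()()()())()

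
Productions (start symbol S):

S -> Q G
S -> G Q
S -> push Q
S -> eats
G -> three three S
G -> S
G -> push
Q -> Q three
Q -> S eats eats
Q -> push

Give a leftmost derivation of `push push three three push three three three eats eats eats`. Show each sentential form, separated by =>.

S => push Q => push S eats eats => push Q G eats eats => push push G eats eats => push push three three S eats eats => push push three three Q G eats eats => push push three three Q three G eats eats => push push three three push three G eats eats => push push three three push three three three S eats eats => push push three three push three three three eats eats eats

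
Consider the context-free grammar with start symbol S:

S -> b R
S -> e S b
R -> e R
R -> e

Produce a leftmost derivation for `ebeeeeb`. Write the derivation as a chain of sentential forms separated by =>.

S=>eSb=>ebRb=>ebeRb=>ebeeRb=>ebeeeRb=>ebeeeeb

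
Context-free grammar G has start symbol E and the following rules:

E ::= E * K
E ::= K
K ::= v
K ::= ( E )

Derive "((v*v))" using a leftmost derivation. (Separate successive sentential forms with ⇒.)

E ⇒ K ⇒ (E) ⇒ (K) ⇒ ((E)) ⇒ ((E*K)) ⇒ ((K*K)) ⇒ ((v*K)) ⇒ ((v*v))

E ⇒ K   [E ::= K]
K ⇒ (E)   [K ::= ( E )]
(E) ⇒ (K)   [E ::= K]
(K) ⇒ ((E))   [K ::= ( E )]
((E)) ⇒ ((E*K))   [E ::= E * K]
((E*K)) ⇒ ((K*K))   [E ::= K]
((K*K)) ⇒ ((v*K))   [K ::= v]
((v*K)) ⇒ ((v*v))   [K ::= v]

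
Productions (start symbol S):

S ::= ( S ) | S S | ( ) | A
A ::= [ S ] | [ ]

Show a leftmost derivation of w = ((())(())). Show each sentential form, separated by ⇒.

S ⇒ (S) ⇒ (SS) ⇒ ((S)S) ⇒ ((())S) ⇒ ((())(S)) ⇒ ((())(()))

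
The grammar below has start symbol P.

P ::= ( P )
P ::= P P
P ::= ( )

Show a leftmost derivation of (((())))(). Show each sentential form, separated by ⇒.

P ⇒ PP   [P ::= P P]
PP ⇒ (P)P   [P ::= ( P )]
(P)P ⇒ ((P))P   [P ::= ( P )]
((P))P ⇒ (((P)))P   [P ::= ( P )]
(((P)))P ⇒ (((())))P   [P ::= ( )]
(((())))P ⇒ (((())))()   [P ::= ( )]

P ⇒ PP ⇒ (P)P ⇒ ((P))P ⇒ (((P)))P ⇒ (((())))P ⇒ (((())))()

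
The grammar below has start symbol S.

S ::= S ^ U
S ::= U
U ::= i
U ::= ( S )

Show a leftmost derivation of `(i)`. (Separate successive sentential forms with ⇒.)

S⇒U⇒(S)⇒(U)⇒(i)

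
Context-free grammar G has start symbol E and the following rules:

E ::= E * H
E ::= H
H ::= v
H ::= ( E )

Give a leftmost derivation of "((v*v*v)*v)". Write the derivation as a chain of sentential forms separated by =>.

E => H   [E ::= H]
H => (E)   [H ::= ( E )]
(E) => (E*H)   [E ::= E * H]
(E*H) => (H*H)   [E ::= H]
(H*H) => ((E)*H)   [H ::= ( E )]
((E)*H) => ((E*H)*H)   [E ::= E * H]
((E*H)*H) => ((E*H*H)*H)   [E ::= E * H]
((E*H*H)*H) => ((H*H*H)*H)   [E ::= H]
((H*H*H)*H) => ((v*H*H)*H)   [H ::= v]
((v*H*H)*H) => ((v*v*H)*H)   [H ::= v]
((v*v*H)*H) => ((v*v*v)*H)   [H ::= v]
((v*v*v)*H) => ((v*v*v)*v)   [H ::= v]

E => H => (E) => (E*H) => (H*H) => ((E)*H) => ((E*H)*H) => ((E*H*H)*H) => ((H*H*H)*H) => ((v*H*H)*H) => ((v*v*H)*H) => ((v*v*v)*H) => ((v*v*v)*v)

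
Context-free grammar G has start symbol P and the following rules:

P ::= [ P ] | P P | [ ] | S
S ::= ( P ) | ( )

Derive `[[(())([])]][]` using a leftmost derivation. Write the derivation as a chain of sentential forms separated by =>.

P => PP => [P]P => [[P]]P => [[PP]]P => [[SP]]P => [[(P)P]]P => [[(S)P]]P => [[(())P]]P => [[(())S]]P => [[(())(P)]]P => [[(())([])]]P => [[(())([])]][]

P => PP   [P ::= P P]
PP => [P]P   [P ::= [ P ]]
[P]P => [[P]]P   [P ::= [ P ]]
[[P]]P => [[PP]]P   [P ::= P P]
[[PP]]P => [[SP]]P   [P ::= S]
[[SP]]P => [[(P)P]]P   [S ::= ( P )]
[[(P)P]]P => [[(S)P]]P   [P ::= S]
[[(S)P]]P => [[(())P]]P   [S ::= ( )]
[[(())P]]P => [[(())S]]P   [P ::= S]
[[(())S]]P => [[(())(P)]]P   [S ::= ( P )]
[[(())(P)]]P => [[(())([])]]P   [P ::= [ ]]
[[(())([])]]P => [[(())([])]][]   [P ::= [ ]]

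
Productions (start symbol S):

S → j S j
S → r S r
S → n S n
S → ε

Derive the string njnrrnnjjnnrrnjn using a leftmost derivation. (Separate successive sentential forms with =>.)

S=>nSn=>njSjn=>njnSnjn=>njnrSrnjn=>njnrrSrrnjn=>njnrrnSnrrnjn=>njnrrnnSnnrrnjn=>njnrrnnjSjnnrrnjn=>njnrrnnjjnnrrnjn

S => nSn   [S → n S n]
nSn => njSjn   [S → j S j]
njSjn => njnSnjn   [S → n S n]
njnSnjn => njnrSrnjn   [S → r S r]
njnrSrnjn => njnrrSrrnjn   [S → r S r]
njnrrSrrnjn => njnrrnSnrrnjn   [S → n S n]
njnrrnSnrrnjn => njnrrnnSnnrrnjn   [S → n S n]
njnrrnnSnnrrnjn => njnrrnnjSjnnrrnjn   [S → j S j]
njnrrnnjSjnnrrnjn => njnrrnnjjnnrrnjn   [S → ε]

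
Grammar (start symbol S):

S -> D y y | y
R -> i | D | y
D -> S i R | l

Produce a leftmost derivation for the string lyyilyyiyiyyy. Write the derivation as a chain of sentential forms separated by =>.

S => Dyy   [S -> D y y]
Dyy => SiRyy   [D -> S i R]
SiRyy => DyyiRyy   [S -> D y y]
DyyiRyy => SiRyyiRyy   [D -> S i R]
SiRyyiRyy => DyyiRyyiRyy   [S -> D y y]
DyyiRyyiRyy => lyyiRyyiRyy   [D -> l]
lyyiRyyiRyy => lyyiDyyiRyy   [R -> D]
lyyiDyyiRyy => lyyilyyiRyy   [D -> l]
lyyilyyiRyy => lyyilyyiDyy   [R -> D]
lyyilyyiDyy => lyyilyyiSiRyy   [D -> S i R]
lyyilyyiSiRyy => lyyilyyiyiRyy   [S -> y]
lyyilyyiyiRyy => lyyilyyiyiyyy   [R -> y]

S=>Dyy=>SiRyy=>DyyiRyy=>SiRyyiRyy=>DyyiRyyiRyy=>lyyiRyyiRyy=>lyyiDyyiRyy=>lyyilyyiRyy=>lyyilyyiDyy=>lyyilyyiSiRyy=>lyyilyyiyiRyy=>lyyilyyiyiyyy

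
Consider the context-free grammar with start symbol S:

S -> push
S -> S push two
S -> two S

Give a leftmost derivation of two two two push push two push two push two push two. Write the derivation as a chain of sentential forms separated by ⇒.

S ⇒ two S ⇒ two S push two ⇒ two S push two push two ⇒ two S push two push two push two ⇒ two two S push two push two push two ⇒ two two S push two push two push two push two ⇒ two two two S push two push two push two push two ⇒ two two two push push two push two push two push two

S ⇒ two S   [S -> two S]
two S ⇒ two S push two   [S -> S push two]
two S push two ⇒ two S push two push two   [S -> S push two]
two S push two push two ⇒ two S push two push two push two   [S -> S push two]
two S push two push two push two ⇒ two two S push two push two push two   [S -> two S]
two two S push two push two push two ⇒ two two S push two push two push two push two   [S -> S push two]
two two S push two push two push two push two ⇒ two two two S push two push two push two push two   [S -> two S]
two two two S push two push two push two push two ⇒ two two two push push two push two push two push two   [S -> push]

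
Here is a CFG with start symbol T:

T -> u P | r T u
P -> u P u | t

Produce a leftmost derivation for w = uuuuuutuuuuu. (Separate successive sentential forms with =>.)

T => uP   [T -> u P]
uP => uuPu   [P -> u P u]
uuPu => uuuPuu   [P -> u P u]
uuuPuu => uuuuPuuu   [P -> u P u]
uuuuPuuu => uuuuuPuuuu   [P -> u P u]
uuuuuPuuuu => uuuuuuPuuuuu   [P -> u P u]
uuuuuuPuuuuu => uuuuuutuuuuu   [P -> t]

T => uP => uuPu => uuuPuu => uuuuPuuu => uuuuuPuuuu => uuuuuuPuuuuu => uuuuuutuuuuu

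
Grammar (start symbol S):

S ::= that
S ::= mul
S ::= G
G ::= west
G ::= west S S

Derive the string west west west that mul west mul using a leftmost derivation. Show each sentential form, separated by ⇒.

S ⇒ G   [S ::= G]
G ⇒ west S S   [G ::= west S S]
west S S ⇒ west G S   [S ::= G]
west G S ⇒ west west S S S   [G ::= west S S]
west west S S S ⇒ west west G S S   [S ::= G]
west west G S S ⇒ west west west S S S S   [G ::= west S S]
west west west S S S S ⇒ west west west that S S S   [S ::= that]
west west west that S S S ⇒ west west west that mul S S   [S ::= mul]
west west west that mul S S ⇒ west west west that mul G S   [S ::= G]
west west west that mul G S ⇒ west west west that mul west S   [G ::= west]
west west west that mul west S ⇒ west west west that mul west mul   [S ::= mul]

S ⇒ G ⇒ west S S ⇒ west G S ⇒ west west S S S ⇒ west west G S S ⇒ west west west S S S S ⇒ west west west that S S S ⇒ west west west that mul S S ⇒ west west west that mul G S ⇒ west west west that mul west S ⇒ west west west that mul west mul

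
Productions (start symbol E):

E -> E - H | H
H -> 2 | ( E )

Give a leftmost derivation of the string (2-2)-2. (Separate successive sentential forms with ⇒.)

E ⇒ E-H ⇒ H-H ⇒ (E)-H ⇒ (E-H)-H ⇒ (H-H)-H ⇒ (2-H)-H ⇒ (2-2)-H ⇒ (2-2)-2

E ⇒ E-H   [E -> E - H]
E-H ⇒ H-H   [E -> H]
H-H ⇒ (E)-H   [H -> ( E )]
(E)-H ⇒ (E-H)-H   [E -> E - H]
(E-H)-H ⇒ (H-H)-H   [E -> H]
(H-H)-H ⇒ (2-H)-H   [H -> 2]
(2-H)-H ⇒ (2-2)-H   [H -> 2]
(2-2)-H ⇒ (2-2)-2   [H -> 2]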